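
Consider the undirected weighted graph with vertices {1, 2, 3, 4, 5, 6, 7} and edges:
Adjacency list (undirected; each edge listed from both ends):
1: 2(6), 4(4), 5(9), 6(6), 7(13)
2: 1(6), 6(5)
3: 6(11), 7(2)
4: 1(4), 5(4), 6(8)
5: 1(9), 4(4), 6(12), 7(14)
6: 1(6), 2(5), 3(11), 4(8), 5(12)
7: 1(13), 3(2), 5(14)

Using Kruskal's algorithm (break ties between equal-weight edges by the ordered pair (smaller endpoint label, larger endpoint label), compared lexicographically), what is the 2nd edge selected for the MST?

Kruskal: consider edges lightest-first.
3–7 (2): add. Components now {1} {2} {3,7} {4} {5} {6}
1–4 (4): add. Components now {1,4} {2} {3,7} {5} {6}
4–5 (4): add. Components now {1,4,5} {2} {3,7} {6}
2–6 (5): add. Components now {1,4,5} {2,6} {3,7}
1–2 (6): add. Components now {1,2,4,5,6} {3,7}
1–6 (6): skip — 1 and 6 already connected.
4–6 (8): skip — 4 and 6 already connected.
1–5 (9): skip — 1 and 5 already connected.
3–6 (11): add. Components now {1,2,3,4,5,6,7}
The 2nd edge added is 1–4.

1-4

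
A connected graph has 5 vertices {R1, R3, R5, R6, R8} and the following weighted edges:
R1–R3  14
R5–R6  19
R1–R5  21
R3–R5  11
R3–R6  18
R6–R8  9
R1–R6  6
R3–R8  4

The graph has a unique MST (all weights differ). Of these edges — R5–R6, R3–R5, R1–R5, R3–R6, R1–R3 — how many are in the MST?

Sort edges by weight, then run Kruskal:
R3–R8 (4): add. Components now {R1} {R5} {R3,R8} {R6}
R1–R6 (6): add. Components now {R1,R6} {R5} {R3,R8}
R6–R8 (9): add. Components now {R1,R3,R6,R8} {R5}
R3–R5 (11): add. Components now {R1,R3,R5,R6,R8}
MST edge set: {R3–R8, R1–R6, R6–R8, R3–R5}.
Of the listed edges, {R3–R5} are in the MST → 1.

1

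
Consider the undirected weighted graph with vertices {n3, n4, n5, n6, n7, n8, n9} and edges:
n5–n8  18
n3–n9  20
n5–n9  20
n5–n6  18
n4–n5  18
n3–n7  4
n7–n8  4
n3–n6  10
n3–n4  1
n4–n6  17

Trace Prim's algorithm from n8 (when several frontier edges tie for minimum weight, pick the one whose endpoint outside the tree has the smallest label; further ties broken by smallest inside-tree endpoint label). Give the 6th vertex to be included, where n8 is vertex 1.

Grow the tree from n8 using Prim:
Step 1: cheapest edge leaving the tree is n7–n8 (4); add n7.
Step 2: cheapest edge leaving the tree is n3–n7 (4); add n3.
Step 3: cheapest edge leaving the tree is n3–n4 (1); add n4.
Step 4: cheapest edge leaving the tree is n3–n6 (10); add n6.
Step 5: cheapest edge leaving the tree is n4–n5 (18); add n5.
Step 6: cheapest edge leaving the tree is n3–n9 (20); add n9.
Vertex order: n8, n7, n3, n4, n6, n5, n9. The 6th vertex is n5.

n5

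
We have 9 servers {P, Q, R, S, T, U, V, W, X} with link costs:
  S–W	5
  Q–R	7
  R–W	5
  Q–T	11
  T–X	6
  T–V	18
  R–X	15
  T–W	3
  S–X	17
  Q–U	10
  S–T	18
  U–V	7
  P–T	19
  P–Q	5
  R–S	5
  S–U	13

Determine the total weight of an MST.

48

Prim, starting at P.
Step 1: cheapest edge leaving the tree is P–Q (5); add Q.
Step 2: cheapest edge leaving the tree is Q–R (7); add R.
Step 3: cheapest edge leaving the tree is R–S (5); add S.
Step 4: cheapest edge leaving the tree is R–W (5); add W.
Step 5: cheapest edge leaving the tree is T–W (3); add T.
Step 6: cheapest edge leaving the tree is T–X (6); add X.
Step 7: cheapest edge leaving the tree is Q–U (10); add U.
Step 8: cheapest edge leaving the tree is U–V (7); add V.
MST edges: P–Q, Q–R, R–S, R–W, T–W, T–X, Q–U, U–V; total weight 5+7+5+5+3+6+10+7 = 48.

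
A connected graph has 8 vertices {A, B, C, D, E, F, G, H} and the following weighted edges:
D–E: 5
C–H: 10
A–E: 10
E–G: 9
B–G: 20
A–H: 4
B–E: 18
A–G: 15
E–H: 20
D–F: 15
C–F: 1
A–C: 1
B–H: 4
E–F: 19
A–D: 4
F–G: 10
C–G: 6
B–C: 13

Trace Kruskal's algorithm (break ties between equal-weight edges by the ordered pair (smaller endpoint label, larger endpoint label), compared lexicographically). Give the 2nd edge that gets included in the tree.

C-F

Sort edges by weight, then run Kruskal:
A–C (1): add — endpoints in different components.
C–F (1): add — endpoints in different components.
A–D (4): add — endpoints in different components.
A–H (4): add — endpoints in different components.
B–H (4): add — endpoints in different components.
D–E (5): add — endpoints in different components.
C–G (6): add — endpoints in different components.
The 2nd edge added is C–F.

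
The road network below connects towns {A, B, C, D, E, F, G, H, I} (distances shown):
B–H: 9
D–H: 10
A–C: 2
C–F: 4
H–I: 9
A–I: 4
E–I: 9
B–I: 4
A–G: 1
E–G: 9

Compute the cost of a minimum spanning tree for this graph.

43

Sort edges by weight, then run Kruskal:
A–G (1): add — endpoints in different components.
A–C (2): add — endpoints in different components.
A–I (4): add — endpoints in different components.
B–I (4): add — endpoints in different components.
C–F (4): add — endpoints in different components.
B–H (9): add — endpoints in different components.
E–G (9): add — endpoints in different components.
E–I (9): skip — E and I already connected.
H–I (9): skip — H and I already connected.
D–H (10): add — endpoints in different components.
MST edges: A–G, A–C, A–I, B–I, C–F, B–H, E–G, D–H; total weight 1+2+4+4+4+9+9+10 = 43.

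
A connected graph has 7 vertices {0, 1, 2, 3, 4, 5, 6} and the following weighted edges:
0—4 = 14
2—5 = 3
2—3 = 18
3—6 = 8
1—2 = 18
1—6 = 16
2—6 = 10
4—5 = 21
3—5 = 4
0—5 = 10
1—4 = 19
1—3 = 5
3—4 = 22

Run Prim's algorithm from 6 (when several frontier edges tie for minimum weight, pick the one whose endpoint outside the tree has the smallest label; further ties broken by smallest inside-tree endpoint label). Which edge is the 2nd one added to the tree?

3-5

Grow the tree from 6 using Prim:
Step 1: cheapest edge leaving the tree is 3—6 (8); add 3.
Step 2: cheapest edge leaving the tree is 3—5 (4); add 5.
Step 3: cheapest edge leaving the tree is 2—5 (3); add 2.
Step 4: cheapest edge leaving the tree is 1—3 (5); add 1.
Step 5: cheapest edge leaving the tree is 0—5 (10); add 0.
Step 6: cheapest edge leaving the tree is 0—4 (14); add 4.
The 2nd edge added is 3—5.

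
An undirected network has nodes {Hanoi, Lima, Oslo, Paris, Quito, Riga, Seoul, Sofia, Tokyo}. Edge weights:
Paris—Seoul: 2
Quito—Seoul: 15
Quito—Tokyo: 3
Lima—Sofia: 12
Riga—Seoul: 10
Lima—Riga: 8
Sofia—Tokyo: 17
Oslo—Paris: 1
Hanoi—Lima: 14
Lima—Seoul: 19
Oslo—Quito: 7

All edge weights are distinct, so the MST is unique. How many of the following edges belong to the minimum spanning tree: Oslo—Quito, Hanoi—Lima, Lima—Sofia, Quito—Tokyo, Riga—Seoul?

Kruskal: consider edges lightest-first.
Oslo—Paris (1): add — endpoints in different components.
Paris—Seoul (2): add — endpoints in different components.
Quito—Tokyo (3): add — endpoints in different components.
Oslo—Quito (7): add — endpoints in different components.
Lima—Riga (8): add — endpoints in different components.
Riga—Seoul (10): add — endpoints in different components.
Lima—Sofia (12): add — endpoints in different components.
Hanoi—Lima (14): add — endpoints in different components.
MST edge set: {Oslo—Paris, Paris—Seoul, Quito—Tokyo, Oslo—Quito, Lima—Riga, Riga—Seoul, Lima—Sofia, Hanoi—Lima}.
Of the listed edges, {Oslo—Quito, Hanoi—Lima, Lima—Sofia, Quito—Tokyo, Riga—Seoul} are in the MST → 5.

5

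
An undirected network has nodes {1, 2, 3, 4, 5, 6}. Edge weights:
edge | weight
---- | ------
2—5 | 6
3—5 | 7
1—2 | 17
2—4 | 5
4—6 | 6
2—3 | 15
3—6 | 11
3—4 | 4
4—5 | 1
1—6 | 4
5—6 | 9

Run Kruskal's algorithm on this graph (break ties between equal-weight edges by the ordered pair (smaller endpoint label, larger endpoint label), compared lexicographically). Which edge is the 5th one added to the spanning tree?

Kruskal's algorithm — process edges by increasing weight (ties by edge label):
4—5 (1): add. Components now {1} {2} {3} {4,5} {6}
1—6 (4): add. Components now {1,6} {2} {3} {4,5}
3—4 (4): add. Components now {1,6} {2} {3,4,5}
2—4 (5): add. Components now {1,6} {2,3,4,5}
2—5 (6): skip — 2 and 5 already connected.
4—6 (6): add. Components now {1,2,3,4,5,6}
The 5th edge added is 4—6.

4-6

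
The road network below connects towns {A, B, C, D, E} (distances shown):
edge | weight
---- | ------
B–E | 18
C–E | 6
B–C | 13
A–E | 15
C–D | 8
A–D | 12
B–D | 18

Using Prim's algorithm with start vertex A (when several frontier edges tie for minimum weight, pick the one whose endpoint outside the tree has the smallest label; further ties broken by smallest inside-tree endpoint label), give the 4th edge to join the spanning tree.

B-C

Prim's algorithm from A:
Step 1: cheapest edge leaving the tree is A–D (12); add D.
Step 2: cheapest edge leaving the tree is C–D (8); add C.
Step 3: cheapest edge leaving the tree is C–E (6); add E.
Step 4: cheapest edge leaving the tree is B–C (13); add B.
The 4th edge added is B–C.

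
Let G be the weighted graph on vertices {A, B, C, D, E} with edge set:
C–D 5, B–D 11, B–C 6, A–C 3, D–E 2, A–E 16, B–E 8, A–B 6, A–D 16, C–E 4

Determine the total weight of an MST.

Kruskal: consider edges lightest-first.
D–E (2): add. Components now {A} {B} {C} {D,E}
A–C (3): add. Components now {A,C} {B} {D,E}
C–E (4): add. Components now {A,C,D,E} {B}
C–D (5): skip — C and D already connected.
A–B (6): add. Components now {A,B,C,D,E}
MST edges: D–E, A–C, C–E, A–B; total weight 2+3+4+6 = 15.

15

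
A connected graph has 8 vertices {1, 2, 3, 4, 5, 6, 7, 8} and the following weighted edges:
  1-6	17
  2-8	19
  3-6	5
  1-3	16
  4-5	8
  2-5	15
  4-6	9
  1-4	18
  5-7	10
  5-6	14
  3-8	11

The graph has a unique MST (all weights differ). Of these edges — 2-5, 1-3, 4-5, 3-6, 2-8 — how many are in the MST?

4

Kruskal's algorithm — process edges by increasing weight (ties by edge label):
3-6 (5): add — endpoints in different components.
4-5 (8): add — endpoints in different components.
4-6 (9): add — endpoints in different components.
5-7 (10): add — endpoints in different components.
3-8 (11): add — endpoints in different components.
5-6 (14): skip — 5 and 6 already connected.
2-5 (15): add — endpoints in different components.
1-3 (16): add — endpoints in different components.
MST edge set: {3-6, 4-5, 4-6, 5-7, 3-8, 2-5, 1-3}.
Of the listed edges, {2-5, 1-3, 4-5, 3-6} are in the MST → 4.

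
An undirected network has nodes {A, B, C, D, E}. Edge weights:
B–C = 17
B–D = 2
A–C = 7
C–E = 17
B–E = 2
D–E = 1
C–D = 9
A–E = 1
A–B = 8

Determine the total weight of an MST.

Sort edges by weight, then run Kruskal:
A–E (1): add. Components now {A,E} {B} {C} {D}
D–E (1): add. Components now {A,D,E} {B} {C}
B–D (2): add. Components now {A,B,D,E} {C}
B–E (2): skip — B and E already connected.
A–C (7): add. Components now {A,B,C,D,E}
MST edges: A–E, D–E, B–D, A–C; total weight 1+1+2+7 = 11.

11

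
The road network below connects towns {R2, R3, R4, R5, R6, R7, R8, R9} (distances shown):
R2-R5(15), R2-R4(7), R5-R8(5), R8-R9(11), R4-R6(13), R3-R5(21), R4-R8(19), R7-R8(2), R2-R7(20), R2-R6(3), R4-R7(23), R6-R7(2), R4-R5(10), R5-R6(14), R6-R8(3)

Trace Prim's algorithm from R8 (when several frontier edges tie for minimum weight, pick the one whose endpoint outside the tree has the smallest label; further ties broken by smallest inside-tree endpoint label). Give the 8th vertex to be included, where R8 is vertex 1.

R3

Prim's algorithm from R8:
Step 1: cheapest edge leaving the tree is R7-R8 (2); add R7.
Step 2: cheapest edge leaving the tree is R6-R7 (2); add R6.
Step 3: cheapest edge leaving the tree is R2-R6 (3); add R2.
Step 4: cheapest edge leaving the tree is R5-R8 (5); add R5.
Step 5: cheapest edge leaving the tree is R2-R4 (7); add R4.
Step 6: cheapest edge leaving the tree is R8-R9 (11); add R9.
Step 7: cheapest edge leaving the tree is R3-R5 (21); add R3.
Vertex order: R8, R7, R6, R2, R5, R4, R9, R3. The 8th vertex is R3.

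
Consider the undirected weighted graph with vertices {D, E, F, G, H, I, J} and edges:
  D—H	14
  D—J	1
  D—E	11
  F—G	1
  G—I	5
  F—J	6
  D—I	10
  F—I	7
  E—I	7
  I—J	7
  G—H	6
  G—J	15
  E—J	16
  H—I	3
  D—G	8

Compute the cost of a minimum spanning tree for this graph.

Prim's algorithm from G:
Step 1: cheapest edge leaving the tree is F—G (1); add F.
Step 2: cheapest edge leaving the tree is G—I (5); add I.
Step 3: cheapest edge leaving the tree is H—I (3); add H.
Step 4: cheapest edge leaving the tree is F—J (6); add J.
Step 5: cheapest edge leaving the tree is D—J (1); add D.
Step 6: cheapest edge leaving the tree is E—I (7); add E.
MST edges: F—G, G—I, H—I, F—J, D—J, E—I; total weight 1+5+3+6+1+7 = 23.

23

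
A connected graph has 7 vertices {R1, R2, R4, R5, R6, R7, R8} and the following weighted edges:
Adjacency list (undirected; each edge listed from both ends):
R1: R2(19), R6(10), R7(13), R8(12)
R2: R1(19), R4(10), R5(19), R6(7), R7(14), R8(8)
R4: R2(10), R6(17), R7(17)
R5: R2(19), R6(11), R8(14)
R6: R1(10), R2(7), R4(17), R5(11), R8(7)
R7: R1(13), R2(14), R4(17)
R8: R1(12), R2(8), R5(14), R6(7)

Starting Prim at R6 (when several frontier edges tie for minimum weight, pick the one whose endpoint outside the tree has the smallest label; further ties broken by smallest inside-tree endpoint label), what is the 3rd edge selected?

R1-R6

Prim, starting at R6.
Step 1: cheapest edge leaving the tree is R2-R6 (7); add R2.
Step 2: cheapest edge leaving the tree is R6-R8 (7); add R8.
Step 3: cheapest edge leaving the tree is R1-R6 (10); add R1.
Step 4: cheapest edge leaving the tree is R2-R4 (10); add R4.
Step 5: cheapest edge leaving the tree is R5-R6 (11); add R5.
Step 6: cheapest edge leaving the tree is R1-R7 (13); add R7.
The 3rd edge added is R1-R6.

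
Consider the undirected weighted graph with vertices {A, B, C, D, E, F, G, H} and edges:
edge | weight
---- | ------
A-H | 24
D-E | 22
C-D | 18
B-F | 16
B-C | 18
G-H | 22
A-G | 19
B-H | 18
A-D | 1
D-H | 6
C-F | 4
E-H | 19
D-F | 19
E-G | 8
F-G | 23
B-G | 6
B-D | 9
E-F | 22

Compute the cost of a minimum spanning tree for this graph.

Prim's algorithm from E:
Step 1: cheapest edge leaving the tree is E-G (8); add G.
Step 2: cheapest edge leaving the tree is B-G (6); add B.
Step 3: cheapest edge leaving the tree is B-D (9); add D.
Step 4: cheapest edge leaving the tree is A-D (1); add A.
Step 5: cheapest edge leaving the tree is D-H (6); add H.
Step 6: cheapest edge leaving the tree is B-F (16); add F.
Step 7: cheapest edge leaving the tree is C-F (4); add C.
MST edges: E-G, B-G, B-D, A-D, D-H, B-F, C-F; total weight 8+6+9+1+6+16+4 = 50.

50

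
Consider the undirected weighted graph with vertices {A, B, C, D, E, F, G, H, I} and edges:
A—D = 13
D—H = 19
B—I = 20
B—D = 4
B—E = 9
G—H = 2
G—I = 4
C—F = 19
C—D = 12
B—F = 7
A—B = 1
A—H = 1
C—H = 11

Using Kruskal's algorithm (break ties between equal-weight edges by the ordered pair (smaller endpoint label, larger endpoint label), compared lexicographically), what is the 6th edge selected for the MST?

B-F

Sort edges by weight, then run Kruskal:
A—B (1): add — endpoints in different components.
A—H (1): add — endpoints in different components.
G—H (2): add — endpoints in different components.
B—D (4): add — endpoints in different components.
G—I (4): add — endpoints in different components.
B—F (7): add — endpoints in different components.
B—E (9): add — endpoints in different components.
C—H (11): add — endpoints in different components.
The 6th edge added is B—F.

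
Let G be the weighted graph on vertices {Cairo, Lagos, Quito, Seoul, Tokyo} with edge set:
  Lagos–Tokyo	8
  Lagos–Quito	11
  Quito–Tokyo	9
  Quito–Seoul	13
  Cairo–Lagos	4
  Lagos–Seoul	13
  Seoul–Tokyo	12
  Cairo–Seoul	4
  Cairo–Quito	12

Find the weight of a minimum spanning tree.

25

Grow the tree from Tokyo using Prim:
Step 1: frontier [Lagos–Tokyo 8, Quito–Tokyo 9, Seoul–Tokyo 12] → take Lagos–Tokyo (8); add Lagos.
Step 2: frontier [Cairo–Lagos 4, Lagos–Quito 11, Lagos–Seoul 13, Quito–Tokyo 9, Seoul–Tokyo 12] → take Cairo–Lagos (4); add Cairo.
Step 3: frontier [Cairo–Seoul 4, Cairo–Quito 12, Lagos–Quito 11, Lagos–Seoul 13, Quito–Tokyo 9, Seoul–Tokyo 12] → take Cairo–Seoul (4); add Seoul.
Step 4: frontier [Cairo–Quito 12, Lagos–Quito 11, Quito–Seoul 13, Quito–Tokyo 9] → take Quito–Tokyo (9); add Quito.
MST edges: Lagos–Tokyo, Cairo–Lagos, Cairo–Seoul, Quito–Tokyo; total weight 8+4+4+9 = 25.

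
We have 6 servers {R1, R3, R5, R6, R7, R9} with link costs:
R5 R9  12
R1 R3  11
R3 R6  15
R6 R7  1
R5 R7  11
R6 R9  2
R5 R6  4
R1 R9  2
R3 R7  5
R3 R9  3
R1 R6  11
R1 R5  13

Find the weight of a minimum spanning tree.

Prim's algorithm from R5:
Step 1: cheapest edge leaving the tree is R5 R6 (4); add R6.
Step 2: cheapest edge leaving the tree is R6 R7 (1); add R7.
Step 3: cheapest edge leaving the tree is R6 R9 (2); add R9.
Step 4: cheapest edge leaving the tree is R1 R9 (2); add R1.
Step 5: cheapest edge leaving the tree is R3 R9 (3); add R3.
MST edges: R5 R6, R6 R7, R6 R9, R1 R9, R3 R9; total weight 4+1+2+2+3 = 12.

12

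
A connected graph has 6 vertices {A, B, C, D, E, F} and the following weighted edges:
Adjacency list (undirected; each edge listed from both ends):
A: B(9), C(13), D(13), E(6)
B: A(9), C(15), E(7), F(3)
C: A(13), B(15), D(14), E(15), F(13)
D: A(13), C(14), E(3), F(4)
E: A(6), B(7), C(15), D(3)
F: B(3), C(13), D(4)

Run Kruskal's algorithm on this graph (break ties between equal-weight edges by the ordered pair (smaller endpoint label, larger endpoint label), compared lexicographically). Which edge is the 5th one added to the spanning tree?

Sort edges by weight, then run Kruskal:
B–F (3): add. Components now {A} {B,F} {C} {D} {E}
D–E (3): add. Components now {A} {B,F} {C} {D,E}
D–F (4): add. Components now {A} {B,D,E,F} {C}
A–E (6): add. Components now {A,B,D,E,F} {C}
B–E (7): skip — B and E already connected.
A–B (9): skip — A and B already connected.
A–C (13): add. Components now {A,B,C,D,E,F}
The 5th edge added is A–C.

A-C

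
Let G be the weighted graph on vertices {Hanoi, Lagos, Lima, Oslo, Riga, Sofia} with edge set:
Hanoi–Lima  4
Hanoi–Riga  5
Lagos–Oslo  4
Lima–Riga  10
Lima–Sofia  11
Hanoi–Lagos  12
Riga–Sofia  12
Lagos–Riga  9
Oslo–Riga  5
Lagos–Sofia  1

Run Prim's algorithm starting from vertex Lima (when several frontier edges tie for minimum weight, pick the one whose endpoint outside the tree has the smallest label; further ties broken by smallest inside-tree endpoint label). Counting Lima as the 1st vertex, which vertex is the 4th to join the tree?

Grow the tree from Lima using Prim:
Step 1: cheapest edge leaving the tree is Hanoi–Lima (4); add Hanoi.
Step 2: cheapest edge leaving the tree is Hanoi–Riga (5); add Riga.
Step 3: cheapest edge leaving the tree is Oslo–Riga (5); add Oslo.
Step 4: cheapest edge leaving the tree is Lagos–Oslo (4); add Lagos.
Step 5: cheapest edge leaving the tree is Lagos–Sofia (1); add Sofia.
Vertex order: Lima, Hanoi, Riga, Oslo, Lagos, Sofia. The 4th vertex is Oslo.

Oslo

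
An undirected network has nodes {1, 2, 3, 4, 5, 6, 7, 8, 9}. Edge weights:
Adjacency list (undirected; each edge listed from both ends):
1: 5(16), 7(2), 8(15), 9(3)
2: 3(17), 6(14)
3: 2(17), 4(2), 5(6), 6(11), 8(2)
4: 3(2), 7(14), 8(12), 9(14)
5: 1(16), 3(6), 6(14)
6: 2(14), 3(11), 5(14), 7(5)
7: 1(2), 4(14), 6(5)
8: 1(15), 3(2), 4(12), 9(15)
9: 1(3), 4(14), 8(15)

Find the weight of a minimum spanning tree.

45

Prim's algorithm from 1:
Step 1: cheapest edge leaving the tree is 1 7 (2); add 7.
Step 2: cheapest edge leaving the tree is 1 9 (3); add 9.
Step 3: cheapest edge leaving the tree is 6 7 (5); add 6.
Step 4: cheapest edge leaving the tree is 3 6 (11); add 3.
Step 5: cheapest edge leaving the tree is 3 4 (2); add 4.
Step 6: cheapest edge leaving the tree is 3 8 (2); add 8.
Step 7: cheapest edge leaving the tree is 3 5 (6); add 5.
Step 8: cheapest edge leaving the tree is 2 6 (14); add 2.
MST edges: 1 7, 1 9, 6 7, 3 6, 3 4, 3 8, 3 5, 2 6; total weight 2+3+5+11+2+2+6+14 = 45.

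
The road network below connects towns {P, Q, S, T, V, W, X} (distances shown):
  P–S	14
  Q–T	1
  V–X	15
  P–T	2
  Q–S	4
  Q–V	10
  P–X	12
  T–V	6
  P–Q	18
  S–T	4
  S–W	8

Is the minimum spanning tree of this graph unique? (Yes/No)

No

Sort edges by weight, then run Kruskal:
Q–T (1): add — endpoints in different components.
P–T (2): add — endpoints in different components.
Q–S (4): add — endpoints in different components.
S–T (4): skip — T and S already connected.
T–V (6): add — endpoints in different components.
S–W (8): add — endpoints in different components.
Q–V (10): skip — Q and V already connected.
P–X (12): add — endpoints in different components.
Non-tree edge S–T has weight 4, equal to the heaviest edge on its tree cycle — swapping gives another MST of the same weight. Not unique.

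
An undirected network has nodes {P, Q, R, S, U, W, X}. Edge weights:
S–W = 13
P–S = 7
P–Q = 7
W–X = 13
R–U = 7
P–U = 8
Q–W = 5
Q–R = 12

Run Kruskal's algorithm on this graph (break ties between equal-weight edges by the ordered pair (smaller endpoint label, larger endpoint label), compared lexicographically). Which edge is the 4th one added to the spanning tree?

Kruskal's algorithm — process edges by increasing weight (ties by edge label):
Q–W (5): add — endpoints in different components.
P–Q (7): add — endpoints in different components.
P–S (7): add — endpoints in different components.
R–U (7): add — endpoints in different components.
P–U (8): add — endpoints in different components.
Q–R (12): skip — R and Q already connected.
S–W (13): skip — S and W already connected.
W–X (13): add — endpoints in different components.
The 4th edge added is R–U.

R-U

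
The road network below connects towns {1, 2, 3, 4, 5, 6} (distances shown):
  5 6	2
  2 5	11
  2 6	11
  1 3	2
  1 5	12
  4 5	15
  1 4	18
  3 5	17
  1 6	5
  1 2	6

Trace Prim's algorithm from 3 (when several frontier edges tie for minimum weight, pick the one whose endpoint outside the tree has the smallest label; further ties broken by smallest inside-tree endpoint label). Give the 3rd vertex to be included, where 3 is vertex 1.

6

Prim's algorithm from 3:
Step 1: frontier [1 3 2, 3 5 17] → take 1 3 (2); add 1.
Step 2: frontier [1 6 5, 1 2 6, 1 5 12, 1 4 18, 3 5 17] → take 1 6 (5); add 6.
Step 3: frontier [1 2 6, 1 5 12, 1 4 18, 3 5 17, 5 6 2, 2 6 11] → take 5 6 (2); add 5.
Step 4: frontier [1 2 6, 1 4 18, 2 5 11, 4 5 15, 2 6 11] → take 1 2 (6); add 2.
Step 5: frontier [1 4 18, 4 5 15] → take 4 5 (15); add 4.
Vertex order: 3, 1, 6, 5, 2, 4. The 3rd vertex is 6.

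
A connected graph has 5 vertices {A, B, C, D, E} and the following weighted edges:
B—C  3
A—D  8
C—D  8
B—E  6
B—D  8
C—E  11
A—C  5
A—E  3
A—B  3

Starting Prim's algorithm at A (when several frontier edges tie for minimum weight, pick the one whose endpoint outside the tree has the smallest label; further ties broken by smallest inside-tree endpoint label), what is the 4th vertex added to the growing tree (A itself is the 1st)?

Grow the tree from A using Prim:
Step 1: frontier [A—B 3, A—E 3, A—C 5, A—D 8] → take A—B (3); add B.
Step 2: frontier [A—E 3, A—C 5, A—D 8, B—C 3, B—E 6, B—D 8] → take B—C (3); add C.
Step 3: frontier [A—E 3, A—D 8, B—E 6, B—D 8, C—D 8, C—E 11] → take A—E (3); add E.
Step 4: frontier [A—D 8, B—D 8, C—D 8] → take A—D (8); add D.
Vertex order: A, B, C, E, D. The 4th vertex is E.

E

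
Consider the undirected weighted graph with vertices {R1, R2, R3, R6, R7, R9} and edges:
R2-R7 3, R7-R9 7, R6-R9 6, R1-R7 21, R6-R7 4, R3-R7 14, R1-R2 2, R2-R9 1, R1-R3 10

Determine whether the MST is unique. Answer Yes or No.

Kruskal's algorithm — process edges by increasing weight (ties by edge label):
R2-R9 (1): add. Components now {R3} {R1} {R7} {R6} {R2,R9}
R1-R2 (2): add. Components now {R3} {R1,R2,R9} {R7} {R6}
R2-R7 (3): add. Components now {R3} {R1,R2,R7,R9} {R6}
R6-R7 (4): add. Components now {R3} {R1,R2,R6,R7,R9}
R6-R9 (6): skip — R6 and R9 already connected.
R7-R9 (7): skip — R7 and R9 already connected.
R1-R3 (10): add. Components now {R1,R2,R3,R6,R7,R9}
Every non-tree edge has weight strictly greater than the heaviest edge on the tree path between its endpoints, so the MST is unique.

Yes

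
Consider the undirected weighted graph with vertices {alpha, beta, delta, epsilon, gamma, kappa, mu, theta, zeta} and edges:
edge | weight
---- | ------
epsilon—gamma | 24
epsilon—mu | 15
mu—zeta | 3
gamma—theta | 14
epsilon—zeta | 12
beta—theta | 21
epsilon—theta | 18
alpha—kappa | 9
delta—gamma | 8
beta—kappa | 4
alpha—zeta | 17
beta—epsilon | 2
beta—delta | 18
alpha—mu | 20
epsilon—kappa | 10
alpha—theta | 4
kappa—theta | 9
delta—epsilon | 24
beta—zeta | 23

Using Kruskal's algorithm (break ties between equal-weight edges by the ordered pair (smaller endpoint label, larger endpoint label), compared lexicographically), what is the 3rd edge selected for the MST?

alpha-theta

Kruskal's algorithm — process edges by increasing weight (ties by edge label):
beta—epsilon (2): add — endpoints in different components.
mu—zeta (3): add — endpoints in different components.
alpha—theta (4): add — endpoints in different components.
beta—kappa (4): add — endpoints in different components.
delta—gamma (8): add — endpoints in different components.
alpha—kappa (9): add — endpoints in different components.
kappa—theta (9): skip — kappa and theta already connected.
epsilon—kappa (10): skip — epsilon and kappa already connected.
epsilon—zeta (12): add — endpoints in different components.
gamma—theta (14): add — endpoints in different components.
The 3rd edge added is alpha—theta.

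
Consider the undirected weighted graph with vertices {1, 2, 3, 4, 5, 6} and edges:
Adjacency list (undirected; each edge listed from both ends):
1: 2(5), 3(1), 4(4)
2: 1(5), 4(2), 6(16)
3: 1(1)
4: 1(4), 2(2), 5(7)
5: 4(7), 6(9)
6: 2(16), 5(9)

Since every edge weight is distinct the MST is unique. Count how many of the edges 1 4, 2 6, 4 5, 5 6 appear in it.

Sort edges by weight, then run Kruskal:
1 3 (1): add. Components now {1,3} {2} {4} {5} {6}
2 4 (2): add. Components now {1,3} {2,4} {5} {6}
1 4 (4): add. Components now {1,2,3,4} {5} {6}
1 2 (5): skip — 1 and 2 already connected.
4 5 (7): add. Components now {1,2,3,4,5} {6}
5 6 (9): add. Components now {1,2,3,4,5,6}
MST edge set: {1 3, 2 4, 1 4, 4 5, 5 6}.
Of the listed edges, {1 4, 4 5, 5 6} are in the MST → 3.

3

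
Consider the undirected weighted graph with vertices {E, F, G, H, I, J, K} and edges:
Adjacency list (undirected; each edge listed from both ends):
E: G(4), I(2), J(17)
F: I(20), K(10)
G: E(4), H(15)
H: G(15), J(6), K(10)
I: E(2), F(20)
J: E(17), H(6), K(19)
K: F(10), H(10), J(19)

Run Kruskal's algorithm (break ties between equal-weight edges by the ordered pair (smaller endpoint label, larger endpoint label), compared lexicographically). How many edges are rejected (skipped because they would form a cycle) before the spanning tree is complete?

0

Kruskal: consider edges lightest-first.
E I (2): add. Components now {E,I} {F} {G} {H} {J} {K}
E G (4): add. Components now {E,G,I} {F} {H} {J} {K}
H J (6): add. Components now {E,G,I} {F} {H,J} {K}
F K (10): add. Components now {E,G,I} {F,K} {H,J}
H K (10): add. Components now {E,G,I} {F,H,J,K}
G H (15): add. Components now {E,F,G,H,I,J,K}
Edges rejected before the tree was complete: 0.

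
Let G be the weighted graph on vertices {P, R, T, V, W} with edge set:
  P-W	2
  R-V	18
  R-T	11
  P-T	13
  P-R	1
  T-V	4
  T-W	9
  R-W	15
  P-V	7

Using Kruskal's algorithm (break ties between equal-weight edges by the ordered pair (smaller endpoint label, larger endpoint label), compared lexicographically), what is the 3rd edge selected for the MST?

T-V

Kruskal's algorithm — process edges by increasing weight (ties by edge label):
P-R (1): add. Components now {V} {P,R} {T} {W}
P-W (2): add. Components now {V} {P,R,W} {T}
T-V (4): add. Components now {T,V} {P,R,W}
P-V (7): add. Components now {P,R,T,V,W}
The 3rd edge added is T-V.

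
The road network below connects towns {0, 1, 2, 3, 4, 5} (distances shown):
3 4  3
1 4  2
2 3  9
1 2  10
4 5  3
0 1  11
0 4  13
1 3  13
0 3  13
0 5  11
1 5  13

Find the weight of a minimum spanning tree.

Prim, starting at 2.
Step 1: frontier [2 3 9, 1 2 10] → take 2 3 (9); add 3.
Step 2: frontier [1 2 10, 3 4 3, 0 3 13, 1 3 13] → take 3 4 (3); add 4.
Step 3: frontier [1 2 10, 0 3 13, 1 3 13, 1 4 2, 4 5 3, 0 4 13] → take 1 4 (2); add 1.
Step 4: frontier [0 1 11, 1 5 13, 0 3 13, 4 5 3, 0 4 13] → take 4 5 (3); add 5.
Step 5: frontier [0 1 11, 0 3 13, 0 4 13, 0 5 11] → take 0 1 (11); add 0.
MST edges: 2 3, 3 4, 1 4, 4 5, 0 1; total weight 9+3+2+3+11 = 28.

28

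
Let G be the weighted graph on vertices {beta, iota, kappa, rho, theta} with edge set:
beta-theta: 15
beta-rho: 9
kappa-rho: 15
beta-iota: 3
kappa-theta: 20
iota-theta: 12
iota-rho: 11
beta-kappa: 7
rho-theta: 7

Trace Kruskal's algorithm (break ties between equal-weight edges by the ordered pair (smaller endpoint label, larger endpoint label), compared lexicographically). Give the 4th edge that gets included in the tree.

Kruskal's algorithm — process edges by increasing weight (ties by edge label):
beta-iota (3): add — endpoints in different components.
beta-kappa (7): add — endpoints in different components.
rho-theta (7): add — endpoints in different components.
beta-rho (9): add — endpoints in different components.
The 4th edge added is beta-rho.

beta-rho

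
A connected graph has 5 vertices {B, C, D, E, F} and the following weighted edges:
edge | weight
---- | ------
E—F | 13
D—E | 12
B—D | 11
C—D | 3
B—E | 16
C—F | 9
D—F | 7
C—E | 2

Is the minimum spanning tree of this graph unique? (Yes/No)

Kruskal: consider edges lightest-first.
C—E (2): add. Components now {B} {C,E} {D} {F}
C—D (3): add. Components now {B} {C,D,E} {F}
D—F (7): add. Components now {B} {C,D,E,F}
C—F (9): skip — C and F already connected.
B—D (11): add. Components now {B,C,D,E,F}
Every non-tree edge has weight strictly greater than the heaviest edge on the tree path between its endpoints, so the MST is unique.

Yes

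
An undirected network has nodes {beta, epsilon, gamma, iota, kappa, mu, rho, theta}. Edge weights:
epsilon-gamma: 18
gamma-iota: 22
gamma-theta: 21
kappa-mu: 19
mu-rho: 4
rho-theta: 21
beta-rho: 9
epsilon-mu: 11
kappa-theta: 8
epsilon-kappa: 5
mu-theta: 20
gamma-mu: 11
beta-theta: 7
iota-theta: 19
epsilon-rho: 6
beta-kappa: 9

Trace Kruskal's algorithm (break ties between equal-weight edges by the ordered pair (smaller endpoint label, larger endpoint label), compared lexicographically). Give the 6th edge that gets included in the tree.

Kruskal's algorithm — process edges by increasing weight (ties by edge label):
mu-rho (4): add — endpoints in different components.
epsilon-kappa (5): add — endpoints in different components.
epsilon-rho (6): add — endpoints in different components.
beta-theta (7): add — endpoints in different components.
kappa-theta (8): add — endpoints in different components.
beta-kappa (9): skip — beta and kappa already connected.
beta-rho (9): skip — rho and beta already connected.
epsilon-mu (11): skip — epsilon and mu already connected.
gamma-mu (11): add — endpoints in different components.
epsilon-gamma (18): skip — gamma and epsilon already connected.
iota-theta (19): add — endpoints in different components.
The 6th edge added is gamma-mu.

gamma-mu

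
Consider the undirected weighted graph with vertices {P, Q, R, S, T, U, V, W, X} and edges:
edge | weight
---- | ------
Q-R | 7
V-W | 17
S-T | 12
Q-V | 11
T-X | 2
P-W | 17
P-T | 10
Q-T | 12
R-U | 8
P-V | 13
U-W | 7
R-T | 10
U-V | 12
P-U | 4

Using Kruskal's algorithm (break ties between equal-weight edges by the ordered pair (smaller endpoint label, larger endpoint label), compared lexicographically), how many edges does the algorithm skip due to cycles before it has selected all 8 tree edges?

Sort edges by weight, then run Kruskal:
T-X (2): add — endpoints in different components.
P-U (4): add — endpoints in different components.
Q-R (7): add — endpoints in different components.
U-W (7): add — endpoints in different components.
R-U (8): add — endpoints in different components.
P-T (10): add — endpoints in different components.
R-T (10): skip — R and T already connected.
Q-V (11): add — endpoints in different components.
Q-T (12): skip — T and Q already connected.
S-T (12): add — endpoints in different components.
Edges rejected before the tree was complete: 2.

2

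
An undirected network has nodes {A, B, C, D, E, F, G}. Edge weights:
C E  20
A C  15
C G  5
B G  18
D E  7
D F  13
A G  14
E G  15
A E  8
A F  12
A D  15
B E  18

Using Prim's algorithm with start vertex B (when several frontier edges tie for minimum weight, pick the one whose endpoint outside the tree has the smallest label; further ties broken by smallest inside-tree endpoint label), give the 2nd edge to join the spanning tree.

D-E

Prim, starting at B.
Step 1: frontier [B E 18, B G 18] → take B E (18); add E.
Step 2: frontier [B G 18, D E 7, A E 8, E G 15, C E 20] → take D E (7); add D.
Step 3: frontier [B G 18, D F 13, A D 15, A E 8, E G 15, C E 20] → take A E (8); add A.
Step 4: frontier [A F 12, A G 14, A C 15, B G 18, D F 13, E G 15, C E 20] → take A F (12); add F.
Step 5: frontier [A G 14, A C 15, B G 18, E G 15, C E 20] → take A G (14); add G.
Step 6: frontier [A C 15, C E 20, C G 5] → take C G (5); add C.
The 2nd edge added is D E.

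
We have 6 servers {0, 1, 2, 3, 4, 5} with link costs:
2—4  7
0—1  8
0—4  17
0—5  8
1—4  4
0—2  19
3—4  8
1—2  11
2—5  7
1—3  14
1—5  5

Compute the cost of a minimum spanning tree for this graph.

32

Prim's algorithm from 1:
Step 1: frontier [1—4 4, 1—5 5, 0—1 8, 1—2 11, 1—3 14] → take 1—4 (4); add 4.
Step 2: frontier [1—5 5, 0—1 8, 1—2 11, 1—3 14, 2—4 7, 3—4 8, 0—4 17] → take 1—5 (5); add 5.
Step 3: frontier [0—1 8, 1—2 11, 1—3 14, 2—4 7, 3—4 8, 0—4 17, 2—5 7, 0—5 8] → take 2—4 (7); add 2.
Step 4: frontier [0—1 8, 1—3 14, 0—2 19, 3—4 8, 0—4 17, 0—5 8] → take 0—1 (8); add 0.
Step 5: frontier [1—3 14, 3—4 8] → take 3—4 (8); add 3.
MST edges: 1—4, 1—5, 2—4, 0—1, 3—4; total weight 4+5+7+8+8 = 32.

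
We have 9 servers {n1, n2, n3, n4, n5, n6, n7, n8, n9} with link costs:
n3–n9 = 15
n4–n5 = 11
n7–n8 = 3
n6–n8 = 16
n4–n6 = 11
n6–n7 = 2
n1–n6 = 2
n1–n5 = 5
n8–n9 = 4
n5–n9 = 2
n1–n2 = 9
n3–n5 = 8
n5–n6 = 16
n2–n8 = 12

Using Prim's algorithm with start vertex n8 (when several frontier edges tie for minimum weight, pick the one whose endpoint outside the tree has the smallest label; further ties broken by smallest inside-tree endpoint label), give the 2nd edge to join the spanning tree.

n6-n7

Grow the tree from n8 using Prim:
Step 1: frontier [n7–n8 3, n8–n9 4, n2–n8 12, n6–n8 16] → take n7–n8 (3); add n7.
Step 2: frontier [n6–n7 2, n8–n9 4, n2–n8 12, n6–n8 16] → take n6–n7 (2); add n6.
Step 3: frontier [n1–n6 2, n4–n6 11, n5–n6 16, n8–n9 4, n2–n8 12] → take n1–n6 (2); add n1.
Step 4: frontier [n1–n5 5, n1–n2 9, n4–n6 11, n5–n6 16, n8–n9 4, n2–n8 12] → take n8–n9 (4); add n9.
Step 5: frontier [n1–n5 5, n1–n2 9, n4–n6 11, n5–n6 16, n2–n8 12, n5–n9 2, n3–n9 15] → take n5–n9 (2); add n5.
Step 6: frontier [n1–n2 9, n3–n5 8, n4–n5 11, n4–n6 11, n2–n8 12, n3–n9 15] → take n3–n5 (8); add n3.
Step 7: frontier [n1–n2 9, n4–n5 11, n4–n6 11, n2–n8 12] → take n1–n2 (9); add n2.
Step 8: frontier [n4–n5 11, n4–n6 11] → take n4–n5 (11); add n4.
The 2nd edge added is n6–n7.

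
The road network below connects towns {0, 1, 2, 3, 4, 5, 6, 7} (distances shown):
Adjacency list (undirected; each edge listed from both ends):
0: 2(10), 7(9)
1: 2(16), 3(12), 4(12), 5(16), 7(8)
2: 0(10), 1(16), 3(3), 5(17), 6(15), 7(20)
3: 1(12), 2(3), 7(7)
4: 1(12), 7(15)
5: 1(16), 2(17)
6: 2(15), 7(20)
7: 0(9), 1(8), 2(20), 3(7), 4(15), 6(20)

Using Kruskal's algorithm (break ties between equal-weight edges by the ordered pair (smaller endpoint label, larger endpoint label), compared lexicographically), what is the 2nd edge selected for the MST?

Sort edges by weight, then run Kruskal:
2—3 (3): add — endpoints in different components.
3—7 (7): add — endpoints in different components.
1—7 (8): add — endpoints in different components.
0—7 (9): add — endpoints in different components.
0—2 (10): skip — 0 and 2 already connected.
1—3 (12): skip — 1 and 3 already connected.
1—4 (12): add — endpoints in different components.
2—6 (15): add — endpoints in different components.
4—7 (15): skip — 4 and 7 already connected.
1—2 (16): skip — 1 and 2 already connected.
1—5 (16): add — endpoints in different components.
The 2nd edge added is 3—7.

3-7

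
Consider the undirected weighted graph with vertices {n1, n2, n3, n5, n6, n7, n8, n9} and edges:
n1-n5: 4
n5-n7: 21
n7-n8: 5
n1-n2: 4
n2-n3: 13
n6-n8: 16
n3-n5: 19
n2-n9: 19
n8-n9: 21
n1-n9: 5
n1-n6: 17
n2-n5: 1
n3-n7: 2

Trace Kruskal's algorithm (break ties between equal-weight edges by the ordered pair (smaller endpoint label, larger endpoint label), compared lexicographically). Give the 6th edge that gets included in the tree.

n2-n3

Sort edges by weight, then run Kruskal:
n2-n5 (1): add — endpoints in different components.
n3-n7 (2): add — endpoints in different components.
n1-n2 (4): add — endpoints in different components.
n1-n5 (4): skip — n1 and n5 already connected.
n1-n9 (5): add — endpoints in different components.
n7-n8 (5): add — endpoints in different components.
n2-n3 (13): add — endpoints in different components.
n6-n8 (16): add — endpoints in different components.
The 6th edge added is n2-n3.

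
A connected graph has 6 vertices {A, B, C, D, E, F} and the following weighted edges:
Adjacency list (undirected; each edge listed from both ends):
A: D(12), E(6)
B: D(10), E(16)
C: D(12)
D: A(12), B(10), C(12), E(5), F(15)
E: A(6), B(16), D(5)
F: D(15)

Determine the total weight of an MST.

Grow the tree from E using Prim:
Step 1: frontier [D-E 5, A-E 6, B-E 16] → take D-E (5); add D.
Step 2: frontier [B-D 10, A-D 12, C-D 12, D-F 15, A-E 6, B-E 16] → take A-E (6); add A.
Step 3: frontier [B-D 10, C-D 12, D-F 15, B-E 16] → take B-D (10); add B.
Step 4: frontier [C-D 12, D-F 15] → take C-D (12); add C.
Step 5: frontier [D-F 15] → take D-F (15); add F.
MST edges: D-E, A-E, B-D, C-D, D-F; total weight 5+6+10+12+15 = 48.

48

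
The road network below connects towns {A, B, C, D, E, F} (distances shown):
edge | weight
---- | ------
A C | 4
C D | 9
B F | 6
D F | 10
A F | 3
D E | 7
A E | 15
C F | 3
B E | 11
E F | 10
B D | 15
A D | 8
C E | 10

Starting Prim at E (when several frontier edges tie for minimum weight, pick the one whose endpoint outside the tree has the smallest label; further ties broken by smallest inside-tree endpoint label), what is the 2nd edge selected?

Grow the tree from E using Prim:
Step 1: frontier [D E 7, C E 10, E F 10, B E 11, A E 15] → take D E (7); add D.
Step 2: frontier [A D 8, C D 9, D F 10, B D 15, C E 10, E F 10, B E 11, A E 15] → take A D (8); add A.
Step 3: frontier [A F 3, A C 4, C D 9, D F 10, B D 15, C E 10, E F 10, B E 11] → take A F (3); add F.
Step 4: frontier [A C 4, C D 9, B D 15, C E 10, B E 11, C F 3, B F 6] → take C F (3); add C.
Step 5: frontier [B D 15, B E 11, B F 6] → take B F (6); add B.
The 2nd edge added is A D.

A-D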